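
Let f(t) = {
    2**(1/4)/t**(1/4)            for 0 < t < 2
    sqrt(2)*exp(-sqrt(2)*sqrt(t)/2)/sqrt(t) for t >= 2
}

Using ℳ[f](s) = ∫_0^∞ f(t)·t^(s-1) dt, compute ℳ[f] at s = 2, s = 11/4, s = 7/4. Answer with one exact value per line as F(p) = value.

F(2) = 16/7 + 40*exp(-1)
F(11/4) = 2**(3/4)*(E*(16 + 525*sqrt(pi)*erfc(1)) + 2110)*exp(-1)/10
F(7/4) = 2**(3/4)*(E*(9*sqrt(pi)*erfc(1) + 4) + 30)*exp(-1)/3

the common scale on t comes off first: t**(-1/4) on [0, 1); exp(-sqrt(t))/sqrt(t) on [1, ∞)
peel off the power substitution: 1/sqrt(t) on [0, 1); exp(-t)/t on [1, ∞)
back out the shared t-power: sqrt(t) on [0, 1); exp(-t) on [1, ∞)
summing 2 kernel integrals split by 2 yields ℳ[f](s)
over [0, 2), the kernel integral of 2**(1/4)/t**(1/4) enters the sum
segment 2 to ∞ holds sqrt(2)*exp(-sqrt(2)*sqrt(t)/2)/sqrt(t); add its integral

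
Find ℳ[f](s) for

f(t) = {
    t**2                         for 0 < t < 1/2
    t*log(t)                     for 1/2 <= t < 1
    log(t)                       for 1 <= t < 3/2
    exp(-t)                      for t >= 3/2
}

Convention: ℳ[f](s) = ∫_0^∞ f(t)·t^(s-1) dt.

(4*2**s*s**2*(s + 2)*(s**2 + 2*s + 1)*uppergamma(s, 3/2) - 4*2**s*s**2*(s + 2) + 4*2**s*(s + 2)*(s**2 + 2*s + 1) + 3**s*s*(s + 2)*(-4*log(2) + 4*log(3))*(s**2 + 2*s + 1) - 4*3**s*(s + 2)*(s**2 + 2*s + 1) + s**3*(s + 2)*log(4) + s**2*(s + 2)*log(4) + 2*s**2*(s + 2) + s**2*(s**2 + 2*s + 1))/(4*2**s*s**2*(s + 2)*(s**2 + 2*s + 1))
  Re(s) > -2

treat the 4 regions marked off by 1/2, 1, 3/2 separately and sum
piece [0, 1/2): integrate t**2 against the kernel
segment [1/2, 1) carries t*log(t); integrate it
segment 1 to 3/2 holds log(t); add its integral
for t in [3/2, ∞): the term is ∫ exp(-t)·t^(s-1)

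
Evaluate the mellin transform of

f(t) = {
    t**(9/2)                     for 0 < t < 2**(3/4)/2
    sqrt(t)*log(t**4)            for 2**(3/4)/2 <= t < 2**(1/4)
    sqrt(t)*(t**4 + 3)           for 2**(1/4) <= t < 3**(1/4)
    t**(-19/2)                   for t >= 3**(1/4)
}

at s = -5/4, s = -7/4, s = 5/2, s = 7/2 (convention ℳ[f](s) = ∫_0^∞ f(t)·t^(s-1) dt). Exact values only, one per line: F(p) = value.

reversing the shared t-power: t**4 on [0, 2**(3/4)/2); log(t**4) on [2**(3/4)/2, 2**(1/4)); t**4 + 3 on [2**(1/4), 3**(1/4)); …
strip the power substitution: t**2 on [0, sqrt(2)/2); log(t**2) on [sqrt(2)/2, sqrt(2)); t**2 + 3 on [sqrt(2), sqrt(3)); …
reversing the power substitution: t on [0, 1/2); log(t) on [1/2, 2); t + 3 on [2, 3); …
cuts at 2**(3/4)/2, 2**(1/4), 3**(1/4): linearity sums the 4 kernel integrals
∫ t**(9/2)·t^(s-1) over [0, 2**(3/4)/2)
segment 2**(3/4)/2 to 2**(1/4) holds sqrt(t)*log(t**4); add its integral
between 2**(1/4) and 3**(1/4) the integrand is sqrt(t)*(t**4 + 3)·t^(s-1)
for t in [3**(1/4), ∞): the term is ∫ t**(-19/2)·t^(s-1)

F(-5/4) = -218*2**(13/16)/117 - 40*3**(13/16)/39 - 4*2**(3/16)*log(2)/3 - 2*2**(13/16)*log(2)/3 + 4*3**(5/16)/1161 + 850*2**(3/16)/117
F(-7/4) = -24*3**(11/16)/55 - 122*2**(11/16)/275 - 4*2**(5/16)*log(2)/5 - 2*2**(11/16)*log(2)/5 + 4*3**(3/16)/1215 + 754*2**(5/16)/275
F(5/2) = 2**(1/4)*(-436*sqrt(2) + 2*2**(3/4)*3**(1/4) + 65 + log(2**(42 + 84*sqrt(2))) + 180*6**(3/4))/252
F(7/2) = sqrt(3)/54 + 5*log(2)/8 + 33/32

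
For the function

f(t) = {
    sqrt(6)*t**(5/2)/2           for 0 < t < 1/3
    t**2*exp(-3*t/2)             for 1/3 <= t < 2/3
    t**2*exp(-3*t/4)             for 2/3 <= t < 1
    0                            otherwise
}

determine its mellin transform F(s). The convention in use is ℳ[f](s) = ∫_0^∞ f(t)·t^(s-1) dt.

(16*2**(2*s)*(2*s + 5)*uppergamma(s + 2, 1/2) - 16*2**(2*s)*(2*s + 5)*uppergamma(s + 2, 3/4) + 4*2**s*(2*s + 5)*uppergamma(s + 2, 1/2) - 4*2**s*(2*s + 5)*uppergamma(s + 2, 1) + sqrt(2))/(9*3**s*(2*s + 5))
  Re(s) > -5/2

strip the shared t-power: sqrt(6)*sqrt(t)/2 on [0, 1/3); exp(-3*t/2) on [1/3, 2/3); exp(-3*t/4) on [2/3, 1)
remove the common scale on t first: sqrt(t) on [0, 1/2); exp(-t) on [1/2, 1); exp(-t/2) on [1, 3/2)
along the cuts 1/3, 2/3, ℳ[f](s) splits into 3 integrals
segment 0 to 1/3 holds sqrt(6)*t**(5/2)/2; add its integral
∫ over [1/3, 2/3) of t**2*exp(-3*t/2)·t^(s-1) joins the sum
[2/3, 1) adds the kernel integral of t**2*exp(-3*t/4)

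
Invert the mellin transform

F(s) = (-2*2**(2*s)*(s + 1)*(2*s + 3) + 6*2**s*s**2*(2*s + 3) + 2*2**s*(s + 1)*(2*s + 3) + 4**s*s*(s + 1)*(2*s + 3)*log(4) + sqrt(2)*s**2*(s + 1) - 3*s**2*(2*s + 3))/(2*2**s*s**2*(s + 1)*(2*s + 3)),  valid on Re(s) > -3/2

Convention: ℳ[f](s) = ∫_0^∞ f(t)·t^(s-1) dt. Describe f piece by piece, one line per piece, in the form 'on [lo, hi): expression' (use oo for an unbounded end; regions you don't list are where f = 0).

decompose at 1/2, 1; ℳ[f](s) sums the 3 pieces' integrals
∫ over [0, 1/2) of t**(3/2)·t^(s-1) joins the sum
segment 1/2 to 1 holds 3*t; add its integral
∫ log(t)·t^(s-1) over [1, 2)

on [0, 1/2): t**(3/2)
on [1/2, 1): 3*t
on [1, 2): log(t)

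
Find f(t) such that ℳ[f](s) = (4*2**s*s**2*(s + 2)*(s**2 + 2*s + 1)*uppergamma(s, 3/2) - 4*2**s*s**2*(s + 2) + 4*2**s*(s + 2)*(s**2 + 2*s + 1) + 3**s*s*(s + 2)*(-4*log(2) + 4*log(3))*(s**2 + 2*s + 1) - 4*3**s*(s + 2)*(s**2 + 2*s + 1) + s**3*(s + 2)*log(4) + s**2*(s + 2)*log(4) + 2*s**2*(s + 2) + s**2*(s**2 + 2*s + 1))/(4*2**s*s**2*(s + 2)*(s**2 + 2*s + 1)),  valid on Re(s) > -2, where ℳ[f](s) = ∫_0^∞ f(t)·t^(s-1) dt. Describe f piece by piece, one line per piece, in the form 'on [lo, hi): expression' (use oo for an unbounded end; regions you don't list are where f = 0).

split f at 1/2, 1, 3/2: ℳ[f](s) collects 4 kernel integrals
the [0, 1/2) slice contributes ∫ t**2·t^(s-1) dt
between 1/2 and 1 the integrand is t*log(t)·t^(s-1)
over [1, 3/2), the kernel integral of log(t) enters the sum
the [3/2, ∞) slice contributes ∫ exp(-t)·t^(s-1) dt

on [0, 1/2): t**2
on [1/2, 1): t*log(t)
on [1, 3/2): log(t)
on [3/2, oo): exp(-t)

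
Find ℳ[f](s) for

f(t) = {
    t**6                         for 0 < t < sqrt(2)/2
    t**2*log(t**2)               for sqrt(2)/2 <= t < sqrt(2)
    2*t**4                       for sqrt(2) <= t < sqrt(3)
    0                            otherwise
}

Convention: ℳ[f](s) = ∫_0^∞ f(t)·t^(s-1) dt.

(-64*2**s*(s + 2)**2*(s + 6) + 16*2**s*(s + 2)*(s + 4)*(s + 6)*log(2) - 32*2**s*(s + 4)*(s + 6) + 144*6**(s/2)*(s + 2)**2*(s + 6) + (s + 2)**2*(s + 4) + 4*(s + 2)*(s + 4)*(s + 6)*log(2) + 8*(s + 4)*(s + 6))/(8*2**(s/2)*(s + 2)**2*(s + 4)*(s + 6))
  Re(s) > -6

peel off the power substitution: t**3 on [0, 1/2); t*log(t) on [1/2, 2); 2*t**2 on [2, 3)
remove the shared t-power first: t**2 on [0, 1/2); log(t) on [1/2, 2); 2*t on [2, 3)
treat the 3 regions marked off by sqrt(2)/2, sqrt(2) separately and sum
over [0, sqrt(2)/2), the kernel integral of t**6 enters the sum
for t in [sqrt(2)/2, sqrt(2)): the term is ∫ t**2*log(t**2)·t^(s-1)
∫ over [sqrt(2), sqrt(3)) of 2*t**4·t^(s-1) joins the sum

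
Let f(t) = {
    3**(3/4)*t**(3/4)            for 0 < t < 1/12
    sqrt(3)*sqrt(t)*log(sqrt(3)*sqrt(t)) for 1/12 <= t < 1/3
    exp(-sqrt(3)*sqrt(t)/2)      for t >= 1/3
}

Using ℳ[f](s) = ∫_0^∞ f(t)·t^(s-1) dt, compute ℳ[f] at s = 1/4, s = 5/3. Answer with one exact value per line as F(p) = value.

reversing the common scale on t: t**(3/4) on [0, 1/4); sqrt(t)*log(sqrt(t)) on [1/4, 1); exp(-sqrt(t)/2) on [1, ∞)
undo the power substitution: t**(3/2) on [0, 1/2); t*log(t) on [1/2, 1); exp(-t/2) on [1, ∞)
split f at 1/12, 1/3: ℳ[f](s) collects 3 kernel integrals
∫ over [0, 1/12) of 3**(3/4)*t**(3/4)·t^(s-1) joins the sum
on [1/12, 1/3) integrate f = sqrt(3)*sqrt(t)*log(sqrt(3)*sqrt(t)) against the kernel
for t in [1/3, ∞): the term is ∫ exp(-sqrt(3)*sqrt(t)/2)·t^(s-1)

F(1/4) = sqrt(2)*3**(3/4)*(-23*sqrt(2) + 16 + 24*log(2) + 144*sqrt(pi)*erfc(sqrt(2)/2))/216
F(5/3) = 2**(2/3)*3**(1/3)*(-4176*2**(1/3) + 261 + 507*sqrt(2) + 1131*log(2) + 627328*2**(2/3)*uppergamma(10/3, 1/2))/705744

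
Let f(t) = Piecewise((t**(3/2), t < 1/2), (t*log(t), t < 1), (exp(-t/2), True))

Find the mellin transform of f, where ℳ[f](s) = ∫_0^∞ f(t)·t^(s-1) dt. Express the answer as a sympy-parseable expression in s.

treat the 3 regions marked off by 1/2, 1 separately and sum
for t in [0, 1/2): the term is ∫ t**(3/2)·t^(s-1)
for t in [1/2, 1): the term is ∫ t*log(t)·t^(s-1)
the [1, ∞) slice contributes ∫ exp(-t/2)·t^(s-1) dt

(2*2**(2*s)*(2*s + 3)*(s**2 + 2*s + 1)*uppergamma(s, 1/2) - 2*2**s*(2*s + 3) + s*(2*s + 3)*log(2) + 2*s + (2*s + 3)*log(2) + sqrt(2)*(s**2 + 2*s + 1) + 3)/(2*2**s*(2*s + 3)*(s**2 + 2*s + 1))
  Re(s) > -3/2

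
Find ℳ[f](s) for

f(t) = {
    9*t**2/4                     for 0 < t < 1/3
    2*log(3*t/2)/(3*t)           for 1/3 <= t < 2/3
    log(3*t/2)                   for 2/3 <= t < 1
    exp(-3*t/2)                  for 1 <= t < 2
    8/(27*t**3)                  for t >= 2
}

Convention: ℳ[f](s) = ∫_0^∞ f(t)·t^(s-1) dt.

undo the common scale on t: t**2 on [0, 1/2); log(t)/t on [1/2, 1); log(t) on [1, 3/2); …
the 5 pieces separated at 1/3, 2/3, 1, 2 each add one integral
∫ over [0, 1/3) of 9*t**2/4·t^(s-1) joins the sum
the [1/3, 2/3) slice contributes ∫ 2*log(3*t/2)/(3*t)·t^(s-1) dt
the [2/3, 1) slice contributes ∫ log(3*t/2)·t^(s-1) dt
segment [1, 2) carries exp(-3*t/2); integrate it
segment 2 to ∞ holds 8/(27*t**3); add its integral

(108*2**s*s**2*(s - 3)*(s + 2)*(s**2 - 2*s + 1)*uppergamma(s, 3/2) - 108*2**s*s**2*(s - 3)*(s + 2)*(s**2 - 2*s + 1)*uppergamma(s, 3) - 108*2**s*s**2*(s - 3)*(s + 2) + 108*2**s*(s - 3)*(s + 2)*(s**2 - 2*s + 1) - 108*3**s*s*(s - 3)*(s + 2)*(s**2 - 2*s + 1)*log(2) + 108*3**s*s*(s - 3)*(s + 2)*(s**2 - 2*s + 1)*log(3) - 108*3**s*(s - 3)*(s + 2)*(s**2 - 2*s + 1) - 4*6**s*s**2*(s + 2)*(s**2 - 2*s + 1) + 216*s**3*(s - 3)*(s + 2)*log(2) - 216*s**2*(s - 3)*(s + 2)*log(2) + 216*s**2*(s - 3)*(s + 2) + 27*s**2*(s - 3)*(s**2 - 2*s + 1))/(108*3**s*s**2*(s - 3)*(s + 2)*(s**2 - 2*s + 1))
  -2 < Re(s) < 3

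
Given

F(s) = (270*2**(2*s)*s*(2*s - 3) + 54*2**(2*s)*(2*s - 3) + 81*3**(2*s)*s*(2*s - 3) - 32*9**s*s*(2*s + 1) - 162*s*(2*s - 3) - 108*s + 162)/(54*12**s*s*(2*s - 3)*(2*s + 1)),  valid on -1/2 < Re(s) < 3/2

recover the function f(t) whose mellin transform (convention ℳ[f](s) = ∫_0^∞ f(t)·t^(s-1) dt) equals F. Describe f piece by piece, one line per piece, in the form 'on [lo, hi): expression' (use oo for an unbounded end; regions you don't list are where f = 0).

invert the common scale on t to get sqrt(t) on [0, 1/4); 2*sqrt(t) + 1 on [1/4, 1); sqrt(t)/2 on [1, 9/4); …
the power substitution comes off first: t on [0, 1/2); 2*t + 1 on [1/2, 1); t/2 on [1, 3/2); …
integrate the 4 segments split at 1/12, 1/3, 3/4, then add the results
segment 0 to 1/12 holds sqrt(3)*sqrt(t); add its integral
the [1/12, 1/3) slice contributes ∫ (2*sqrt(3)*sqrt(t) + 1)·t^(s-1) dt
[1/3, 3/4) adds the kernel integral of sqrt(3)*sqrt(t)/2
over [3/4, ∞), the kernel integral of sqrt(3)/(9*t**(3/2)) enters the sum

on [0, 1/12): sqrt(3)*sqrt(t)
on [1/12, 1/3): 2*sqrt(3)*sqrt(t) + 1
on [1/3, 3/4): sqrt(3)*sqrt(t)/2
on [3/4, oo): sqrt(3)/(9*t**(3/2))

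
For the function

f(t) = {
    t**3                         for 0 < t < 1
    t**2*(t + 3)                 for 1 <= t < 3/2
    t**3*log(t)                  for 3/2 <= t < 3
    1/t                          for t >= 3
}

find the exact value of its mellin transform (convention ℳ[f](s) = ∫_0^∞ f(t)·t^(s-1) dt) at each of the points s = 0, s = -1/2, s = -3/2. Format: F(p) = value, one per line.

invert the shared t-power to get t on [0, 1); t + 3 on [1, 3/2); t*log(t) on [3/2, 3); …
treat the 4 regions marked off by 1, 3/2, 3 separately and sum
over [0, 1), the kernel integral of t**3 enters the sum
for t in [1, 3/2): the term is ∫ t**2*(t + 3)·t^(s-1)
on [3/2, 3): add ∫ t**3*log(t)·t^(s-1) dt
∫ over [3, ∞) of 1/t·t^(s-1) joins the sum

F(0) = 17/24 + 9*log(2)/8 + 63*log(3)/8
F(-1/2) = -922*sqrt(3)/675 - 2 + 213*sqrt(6)/100 + log(2**(9*sqrt(6)/20)*3**(-9*sqrt(6)/20 + 18*sqrt(3)/5))
F(-3/2) = -6 - 178*sqrt(3)/135 + log(2**(sqrt(6)/2)*3**(-sqrt(6)/2 + 2*sqrt(3))) + 23*sqrt(6)/6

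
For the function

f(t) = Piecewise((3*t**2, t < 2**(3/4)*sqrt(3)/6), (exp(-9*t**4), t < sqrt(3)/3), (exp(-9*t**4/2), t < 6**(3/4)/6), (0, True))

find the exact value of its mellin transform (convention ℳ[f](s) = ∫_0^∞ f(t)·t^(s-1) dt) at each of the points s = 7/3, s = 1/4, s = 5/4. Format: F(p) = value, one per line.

F(7/3) = 3**(5/6)*(-2**(7/12)*uppergamma(7/12, 3/4)/36 - uppergamma(7/12, 1)/36 + 2**(11/12)/156 + uppergamma(7/12, 1/2)/36 + 2**(7/12)*uppergamma(7/12, 1/2)/36)
F(1/4) = 3**(7/8)*(-9*2**(1/16)*uppergamma(1/16, 3/4) - 9*uppergamma(1/16, 1) + 9*uppergamma(1/16, 1/2) + 9*2**(1/16)*uppergamma(1/16, 1/2) + 8*2**(7/16))/108
F(5/4) = 3**(3/8)*(-13*2**(5/16)*uppergamma(5/16, 3/4) - 13*uppergamma(5/16, 1) + 13*uppergamma(5/16, 1/2) + 13*2**(5/16)*uppergamma(5/16, 1/2) + 8*2**(3/16))/156

peel off the power substitution: 3*t on [0, sqrt(2)/6); exp(-9*t**2) on [sqrt(2)/6, 1/3); exp(-9*t**2/2) on [1/3, sqrt(6)/6)
the common scale on t comes off first: t on [0, sqrt(2)/2); exp(-t**2) on [sqrt(2)/2, 1); exp(-t**2/2) on [1, sqrt(6)/2)
invert the power substitution to get sqrt(t) on [0, 1/2); exp(-t) on [1/2, 1); exp(-t/2) on [1, 3/2)
cuts at 2**(3/4)*sqrt(3)/6, sqrt(3)/3: linearity sums the 3 kernel integrals
segment 0 to 2**(3/4)*sqrt(3)/6 holds 3*t**2; add its integral
on [2**(3/4)*sqrt(3)/6, sqrt(3)/3): add ∫ exp(-9*t**4)·t^(s-1) dt
segment sqrt(3)/3 to 6**(3/4)/6 holds exp(-9*t**4/2); add its integral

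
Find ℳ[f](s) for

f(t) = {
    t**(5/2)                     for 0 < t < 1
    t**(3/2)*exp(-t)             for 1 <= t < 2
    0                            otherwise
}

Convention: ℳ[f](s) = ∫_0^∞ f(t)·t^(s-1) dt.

((2*s + 5)*uppergamma(s + 3/2, 1) - (2*s + 5)*uppergamma(s + 3/2, 2) + 2)/(2*s + 5)
  Re(s) > -5/2

remove the shared t-power first: t**2 on [0, 1); t*exp(-t) on [1, 2)
undo the shared t-power: t on [0, 1); exp(-t) on [1, 2)
integrate the 2 segments split at 1, then add the results
∫ t**(5/2)·t^(s-1) over [0, 1)
piece [1, 2): integrate t**(3/2)*exp(-t) against the kernel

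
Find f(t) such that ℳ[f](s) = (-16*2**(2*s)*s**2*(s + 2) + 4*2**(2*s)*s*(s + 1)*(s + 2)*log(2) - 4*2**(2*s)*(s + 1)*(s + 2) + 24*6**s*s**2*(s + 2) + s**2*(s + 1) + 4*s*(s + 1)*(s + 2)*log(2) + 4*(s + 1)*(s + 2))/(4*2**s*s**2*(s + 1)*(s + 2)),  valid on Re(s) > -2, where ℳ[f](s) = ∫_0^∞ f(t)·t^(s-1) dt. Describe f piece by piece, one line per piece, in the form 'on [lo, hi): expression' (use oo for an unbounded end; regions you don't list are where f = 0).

on [0, 1/2): t**2
on [1/2, 2): log(t)
on [2, 3): 2*t

linearity at 1/2, 2 turns ℳ[f](s) into 3 summed integrals
∫ over [0, 1/2) of t**2·t^(s-1) joins the sum
∫ log(t)·t^(s-1) over [1/2, 2)
segment [2, 3) carries 2*t; integrate it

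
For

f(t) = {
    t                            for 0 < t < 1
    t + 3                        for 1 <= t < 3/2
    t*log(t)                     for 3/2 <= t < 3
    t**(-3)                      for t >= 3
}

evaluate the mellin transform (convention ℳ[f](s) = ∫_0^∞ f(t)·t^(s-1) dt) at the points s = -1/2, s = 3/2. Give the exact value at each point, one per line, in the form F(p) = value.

linearity at 1, 3/2, 3 turns ℳ[f](s) into 4 summed integrals
piece [0, 1): integrate t against the kernel
∫ over [1, 3/2) of (t + 3)·t^(s-1) joins the sum
the [3/2, 3) slice contributes ∫ t*log(t)·t^(s-1) dt
∫ over [3, ∞) of t**(-3)·t^(s-1) joins the sum

F(-1/2) = -2266*sqrt(3)/567 + sqrt(6) + log(2**(sqrt(6))*3**(-sqrt(6) + 2*sqrt(3))) + 6
F(3/2) = -922*sqrt(3)/675 - 2 + 213*sqrt(6)/100 + log(2**(9*sqrt(6)/20)*3**(-9*sqrt(6)/20 + 18*sqrt(3)/5))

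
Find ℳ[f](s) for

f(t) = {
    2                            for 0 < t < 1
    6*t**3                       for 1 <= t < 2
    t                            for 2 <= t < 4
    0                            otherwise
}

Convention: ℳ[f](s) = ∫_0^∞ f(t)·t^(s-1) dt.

2*(2*2**(2*s)*s**2 + 6*2**(2*s)*s + 23*2**s*s**2 + 21*2**s*s - 2*s**2 + s + 3)/(s*(s**2 + 4*s + 3))
  Re(s) > 0

slice at 1, 2, transform all 3 pieces, and sum them
on [0, 1) integrate f = 2 against the kernel
for t in [1, 2): the term is ∫ 6*t**3·t^(s-1)
piece [2, 4): integrate t against the kernel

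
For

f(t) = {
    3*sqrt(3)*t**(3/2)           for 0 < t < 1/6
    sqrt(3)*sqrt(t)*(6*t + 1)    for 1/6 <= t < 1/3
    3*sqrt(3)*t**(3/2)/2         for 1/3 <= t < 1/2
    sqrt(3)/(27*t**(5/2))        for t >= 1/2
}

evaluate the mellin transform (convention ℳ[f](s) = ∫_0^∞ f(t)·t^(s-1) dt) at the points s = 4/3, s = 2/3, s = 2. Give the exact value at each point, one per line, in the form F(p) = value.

strip the common scale on t: t**(3/2) on [0, 1/2); sqrt(t)*(2*t + 1) on [1/2, 1); t**(3/2)/2 on [1, 3/2); …
reversing the shared t-power: t on [0, 1/2); 2*t + 1 on [1/2, 1); t/2 on [1, 3/2); …
breakpoints 1/6, 1/3, 1/2: one integral from each of the 4 segments
piece [0, 1/6): integrate 3*sqrt(3)*t**(3/2) against the kernel
segment 1/6 to 1/3 holds sqrt(3)*sqrt(t)*(6*t + 1); add its integral
for t in [1/3, 1/2): the term is ∫ 3*sqrt(3)*t**(3/2)/2·t^(s-1)
for t in [1/2, ∞): the term is ∫ sqrt(3)/(27*t**(5/2))·t^(s-1)

F(4/3) = 2**(1/6)*3**(2/3)*(-5670 + 16884*2**(5/6) + 12221*3**(5/6))/282744
F(2/3) = 2**(5/6)*3**(1/3)*(-6534 + 9149*3**(1/6) + 18612*2**(1/6))/72072
F(2) = -19*sqrt(2)/2520 + 29/315 + 305*sqrt(6)/3024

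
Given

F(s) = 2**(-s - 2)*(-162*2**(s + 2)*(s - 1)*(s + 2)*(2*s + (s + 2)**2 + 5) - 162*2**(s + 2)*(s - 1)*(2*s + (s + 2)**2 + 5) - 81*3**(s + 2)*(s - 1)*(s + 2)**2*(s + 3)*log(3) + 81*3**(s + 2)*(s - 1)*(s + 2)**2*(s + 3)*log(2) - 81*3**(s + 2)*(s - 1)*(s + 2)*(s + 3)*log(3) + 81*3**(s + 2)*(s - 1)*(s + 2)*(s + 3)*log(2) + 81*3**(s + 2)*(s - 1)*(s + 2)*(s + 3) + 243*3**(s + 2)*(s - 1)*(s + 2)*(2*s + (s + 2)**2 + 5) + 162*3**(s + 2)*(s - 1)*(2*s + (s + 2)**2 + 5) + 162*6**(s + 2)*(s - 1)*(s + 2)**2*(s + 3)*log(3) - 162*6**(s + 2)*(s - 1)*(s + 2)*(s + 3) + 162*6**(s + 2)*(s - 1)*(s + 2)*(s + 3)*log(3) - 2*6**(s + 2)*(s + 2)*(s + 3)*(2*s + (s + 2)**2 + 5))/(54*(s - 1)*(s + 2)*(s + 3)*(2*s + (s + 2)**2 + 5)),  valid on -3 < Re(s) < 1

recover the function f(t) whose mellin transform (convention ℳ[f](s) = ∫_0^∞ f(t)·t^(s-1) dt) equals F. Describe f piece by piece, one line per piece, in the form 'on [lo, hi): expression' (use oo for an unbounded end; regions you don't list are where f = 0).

on [0, 1): t**3
on [1, 3/2): t**2*(t + 3)
on [3/2, 3): t**3*log(t)
on [3, oo): 1/t

strip the shared t-power: t on [0, 1); t + 3 on [1, 3/2); t*log(t) on [3/2, 3); …
treat the 4 regions marked off by 1, 3/2, 3 separately and sum
for t in [0, 1): the term is ∫ t**3·t^(s-1)
piece [1, 3/2): integrate t**2*(t + 3) against the kernel
on [3/2, 3): add ∫ t**3*log(t)·t^(s-1) dt
over [3, ∞), the kernel integral of 1/t enters the sum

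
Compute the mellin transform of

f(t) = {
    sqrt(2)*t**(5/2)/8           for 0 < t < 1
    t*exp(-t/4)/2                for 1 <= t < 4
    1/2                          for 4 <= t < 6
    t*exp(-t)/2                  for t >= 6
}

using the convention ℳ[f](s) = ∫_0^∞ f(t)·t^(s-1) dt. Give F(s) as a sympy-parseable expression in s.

2**(s - 2)*(8*24**s*s*(2*s + 5)*uppergamma(s + 1, 1/4) - 8*24**s*s*(2*s + 5)*uppergamma(s + 1, 1) + 24**s*(-4*s - 10) + 36**s*(4*s + 10) + 2*6**s*s*(2*s + 5)*uppergamma(s + 1, 6) + sqrt(2)*6**s*s)/(12**s*s*(2*s + 5))
  Re(s) > -5/2

peel off the common scale on t: t**(5/2) on [0, 1/2); t*exp(-t/2) on [1/2, 2); 1/2 on [2, 3); …
the shared t-power comes off first: t**(3/2) on [0, 1/2); exp(-t/2) on [1/2, 2); 1/(2*t) on [2, 3); …
linearity at 1, 4, 6 turns ℳ[f](s) into 4 summed integrals
∫ over [0, 1) of sqrt(2)*t**(5/2)/8·t^(s-1) joins the sum
over [1, 4), the kernel integral of t*exp(-t/4)/2 enters the sum
[4, 6) adds the kernel integral of 1/2
∫ over [6, ∞) of t*exp(-t)/2·t^(s-1) joins the sum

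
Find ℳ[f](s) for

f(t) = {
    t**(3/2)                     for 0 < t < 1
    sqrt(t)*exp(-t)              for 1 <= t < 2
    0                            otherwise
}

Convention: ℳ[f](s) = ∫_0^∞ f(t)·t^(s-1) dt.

undo the shared t-power: t on [0, 1); exp(-t) on [1, 2)
cuts at 1: linearity sums the 2 kernel integrals
[0, 1) adds the kernel integral of t**(3/2)
on [1, 2) integrate f = sqrt(t)*exp(-t) against the kernel

((2*s + 3)*uppergamma(s + 1/2, 1) - (2*s + 3)*uppergamma(s + 1/2, 2) + 2)/(2*s + 3)
  Re(s) > -3/2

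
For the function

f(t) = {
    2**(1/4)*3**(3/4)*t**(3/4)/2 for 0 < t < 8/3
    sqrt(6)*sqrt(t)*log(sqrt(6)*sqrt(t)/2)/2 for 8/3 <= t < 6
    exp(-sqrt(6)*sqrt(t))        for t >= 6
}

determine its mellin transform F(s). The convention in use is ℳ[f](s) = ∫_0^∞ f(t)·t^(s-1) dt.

strip the common scale on t: t**(3/4) on [0, 4); sqrt(t)*log(sqrt(t)) on [4, 9); exp(-2*sqrt(t)) on [9, ∞)
remove the power substitution first: t**(3/2) on [0, 2); t*log(t) on [2, 3); exp(-2*t) on [3, ∞)
decompose at 8/3, 6; ℳ[f](s) sums the 3 pieces' integrals
∫ over [0, 8/3) of 2**(1/4)*3**(3/4)*t**(3/4)/2·t^(s-1) joins the sum
segment [8/3, 6) carries sqrt(6)*sqrt(t)*log(sqrt(6)*sqrt(t)/2)/2; integrate it
between 6 and ∞ the integrand is exp(-sqrt(6)*sqrt(t))·t^(s-1)

2**(s + 1)*(-4*144**s*s*(4*s + 3)*log(2) - 144**s*(4*s + 3)*log(4) + 144**s*(8*s + 6) + 144**s*sqrt(2)*(16*s**2 + 16*s + 4) + 6*324**s*s*(4*s + 3)*log(3) + 324**s*(-12*s - 9) + 3*324**s*(4*s + 3)*log(3) + 9**s*(4*s + 3)*(4*s**2 + 4*s + 1)*uppergamma(2*s, 6))/(108**s*(4*s + 3)*(4*s**2 + 4*s + 1))
  Re(s) > -3/4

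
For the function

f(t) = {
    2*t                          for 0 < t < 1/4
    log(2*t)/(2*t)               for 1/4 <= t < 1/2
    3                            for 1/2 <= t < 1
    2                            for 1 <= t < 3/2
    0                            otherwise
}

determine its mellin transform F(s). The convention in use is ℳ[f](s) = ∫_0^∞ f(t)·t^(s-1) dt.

the common scale on t comes off first: t on [0, 1/2); log(t)/t on [1/2, 1); 3 on [1, 2); …
linearity at 1/4, 1/2, 1 turns ℳ[f](s) into 4 summed integrals
segment [0, 1/4) carries 2*t; integrate it
the [1/4, 1/2) slice contributes ∫ log(2*t)/(2*t)·t^(s-1) dt
for t in [1/2, 1): the term is ∫ 3·t^(s-1)
on [1, 3/2): add ∫ 2·t^(s-1) dt

(2*2**(2*s)*(s + 1)*(s**2 - 2*s + 1) - 2*2**s*s*(s + 1) - 6*2**s*(s + 1)*(s**2 - 2*s + 1) + 4*6**s*(s + 1)*(s**2 - 2*s + 1) + 4*s**2*(s + 1)*log(2) - 4*s*(s + 1)*log(2) + 4*s*(s + 1) + s*(s**2 - 2*s + 1))/(2*2**(2*s)*s*(s + 1)*(s**2 - 2*s + 1))
  Re(s) > -1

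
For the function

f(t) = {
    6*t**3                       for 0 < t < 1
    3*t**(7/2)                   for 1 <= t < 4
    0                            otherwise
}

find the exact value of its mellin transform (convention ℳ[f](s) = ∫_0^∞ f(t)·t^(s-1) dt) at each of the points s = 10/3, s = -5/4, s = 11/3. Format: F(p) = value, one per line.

decompose at 1; ℳ[f](s) sums the 2 pieces' integrals
segment 0 to 1 holds 6*t**3; add its integral
∫ over [1, 4) of 3*t**(7/2)·t^(s-1) joins the sum

F(10/3) = 396/779 + 147456*2**(2/3)/41
F(-5/4) = 44/21 + 64*sqrt(2)/3
F(11/3) = 207/430 + 294912*2**(1/3)/43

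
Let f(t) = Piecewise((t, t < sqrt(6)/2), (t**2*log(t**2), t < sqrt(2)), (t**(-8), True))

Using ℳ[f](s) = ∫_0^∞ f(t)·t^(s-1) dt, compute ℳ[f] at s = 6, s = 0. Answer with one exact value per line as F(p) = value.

F(6) = -81*log(3)/128 - 47/512 + 27*sqrt(6)/112 + 337*log(2)/128
F(0) = -3*log(3)/4 - 31/128 + 7*log(2)/4 + sqrt(6)/2

undo the power substitution: sqrt(t) on [0, 3/2); t*log(t) on [3/2, 2); t**(-4) on [2, ∞)
decompose at sqrt(6)/2, sqrt(2); ℳ[f](s) sums the 3 pieces' integrals
on [0, sqrt(6)/2): add ∫ t·t^(s-1) dt
for t in [sqrt(6)/2, sqrt(2)): the term is ∫ t**2*log(t**2)·t^(s-1)
for t in [sqrt(2), ∞): the term is ∫ t**(-8)·t^(s-1)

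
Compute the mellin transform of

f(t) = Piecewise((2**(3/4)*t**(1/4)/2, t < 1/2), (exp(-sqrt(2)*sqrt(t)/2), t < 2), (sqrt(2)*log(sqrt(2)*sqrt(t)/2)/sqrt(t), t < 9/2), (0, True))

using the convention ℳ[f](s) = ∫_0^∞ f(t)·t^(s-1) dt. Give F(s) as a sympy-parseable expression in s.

undo the common scale on t: t**(1/4) on [0, 1/4); exp(-sqrt(t)) on [1/4, 1); log(sqrt(t))/sqrt(t) on [1, 9/4)
strip the power substitution: sqrt(t) on [0, 1/2); exp(-t) on [1/2, 1); log(t)/t on [1, 3/2)
slice at 1/2, 2, transform all 3 pieces, and sum them
over [0, 1/2), the kernel integral of 2**(3/4)*t**(1/4)/2 enters the sum
on [1/2, 2) integrate f = exp(-sqrt(2)*sqrt(t)/2) against the kernel
for t in [2, 9/2): the term is ∫ sqrt(2)*log(sqrt(2)*sqrt(t)/2)/sqrt(t)·t^(s-1)

2**(1 - s)*(4**s*(4*s + 1)*(4*s**2 - 4*s + 1)*uppergamma(2*s, 1/2) - 4**s*(4*s + 1)*(4*s**2 - 4*s + 1)*uppergamma(2*s, 1) + 4**s*(12*s + 3)/3 + 9**s*s*(4*s + 1)*(-4*log(2) + 4*log(3))/3 + 9**s*(-8*s - 2)/3 + 9**s*(4*s + 1)*(-2*log(3) + 2*log(2))/3 + sqrt(2)*(12*s**2 - 12*s + 3)/3)/((4*s + 1)*(4*s**2 - 4*s + 1))
  Re(s) > -1/4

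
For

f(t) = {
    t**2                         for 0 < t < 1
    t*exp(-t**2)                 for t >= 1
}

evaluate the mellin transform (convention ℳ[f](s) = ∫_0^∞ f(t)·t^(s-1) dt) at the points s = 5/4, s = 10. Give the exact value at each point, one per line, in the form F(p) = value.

F(5/4) = uppergamma(9/8, 1)/2 + 4/13
F(10) = (E*(16 + 2835*sqrt(pi)*erfc(1)) + 11490)*exp(-1)/192

strip the power substitution: t on [0, 1); sqrt(t)*exp(-t) on [1, ∞)
undo the shared t-power: sqrt(t) on [0, 1); exp(-t) on [1, ∞)
linearity at 1 turns ℳ[f](s) into 2 summed integrals
for t in [0, 1): the term is ∫ t**2·t^(s-1)
segment 1 to ∞ holds t*exp(-t**2); add its integral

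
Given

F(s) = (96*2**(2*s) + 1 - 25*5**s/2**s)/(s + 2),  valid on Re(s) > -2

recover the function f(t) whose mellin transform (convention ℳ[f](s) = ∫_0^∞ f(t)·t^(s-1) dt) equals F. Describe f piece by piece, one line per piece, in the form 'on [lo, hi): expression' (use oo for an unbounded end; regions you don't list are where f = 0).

integrate the 3 segments split at 1, 5/2, then add the results
∫ over [0, 1) of 3*t**2·t^(s-1) joins the sum
on [1, 5/2) integrate f = 2*t**2 against the kernel
∫ 6*t**2·t^(s-1) over [5/2, 4)

on [0, 1): 3*t**2
on [1, 5/2): 2*t**2
on [5/2, 4): 6*t**2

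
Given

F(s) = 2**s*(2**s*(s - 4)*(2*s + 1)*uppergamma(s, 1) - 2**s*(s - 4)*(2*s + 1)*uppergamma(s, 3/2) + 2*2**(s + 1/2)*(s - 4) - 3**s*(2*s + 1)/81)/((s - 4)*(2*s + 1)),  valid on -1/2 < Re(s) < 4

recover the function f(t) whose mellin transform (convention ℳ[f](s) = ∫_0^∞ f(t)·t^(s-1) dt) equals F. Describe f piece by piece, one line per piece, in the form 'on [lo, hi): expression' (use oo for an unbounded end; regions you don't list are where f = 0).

back out the common scale on t: sqrt(t) on [0, 2); exp(-t/2) on [2, 3); t**(-4) on [3, ∞)
integrate the 3 segments split at 4, 6, then add the results
∫ sqrt(2)*sqrt(t)/2·t^(s-1) over [0, 4)
segment 4 to 6 holds exp(-t/4); add its integral
segment [6, ∞) carries 16/t**4; integrate it

on [0, 4): sqrt(2)*sqrt(t)/2
on [4, 6): exp(-t/4)
on [6, oo): 16/t**4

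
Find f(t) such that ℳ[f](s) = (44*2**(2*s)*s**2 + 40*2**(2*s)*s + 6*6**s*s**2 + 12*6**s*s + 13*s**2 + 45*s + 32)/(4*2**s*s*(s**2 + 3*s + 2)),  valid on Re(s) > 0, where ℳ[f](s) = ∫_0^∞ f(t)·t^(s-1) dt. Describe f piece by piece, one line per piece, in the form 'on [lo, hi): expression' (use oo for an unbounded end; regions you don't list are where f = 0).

on [0, 1/2): 4
on [1/2, 2): 3*t**2
on [2, 3): t/2

breakpoints 1/2, 2: one integral from each of the 3 segments
∫ over [0, 1/2) of 4·t^(s-1) joins the sum
on [1/2, 2) integrate f = 3*t**2 against the kernel
piece [2, 3): integrate t/2 against the kernel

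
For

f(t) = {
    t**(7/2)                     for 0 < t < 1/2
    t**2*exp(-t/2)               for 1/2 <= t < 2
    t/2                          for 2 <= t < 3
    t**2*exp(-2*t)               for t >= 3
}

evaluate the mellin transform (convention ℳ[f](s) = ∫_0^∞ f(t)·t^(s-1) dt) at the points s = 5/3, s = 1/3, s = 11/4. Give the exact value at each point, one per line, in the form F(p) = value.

F(5/3) = -8*2**(2/3)*uppergamma(11/3, 1) - 3*2**(2/3)/4 + 3*2**(5/6)/992 + 2**(1/3)*uppergamma(11/3, 6)/16 + 27*3**(2/3)/16 + 8*2**(2/3)*uppergamma(11/3, 1/4)
F(1/3) = -4*2**(1/3)*uppergamma(7/3, 1) - 3*2**(1/3)/4 + 2**(2/3)*uppergamma(7/3, 6)/8 + 3*2**(1/6)/184 + 9*3**(1/3)/8 + 4*2**(1/3)*uppergamma(7/3, 1/4)
F(11/4) = -16*2**(3/4)*uppergamma(19/4, 1) - 2557*2**(3/4)/2400 + 2**(1/4)*uppergamma(19/4, 6)/32 + 18*3**(3/4)/5 + 16*2**(3/4)*uppergamma(19/4, 1/4)

peel off the shared t-power: t**(3/2) on [0, 1/2); exp(-t/2) on [1/2, 2); 1/(2*t) on [2, 3); …
breakpoints 1/2, 2, 3: one integral from each of the 4 segments
[0, 1/2) adds the kernel integral of t**(7/2)
piece [1/2, 2): integrate t**2*exp(-t/2) against the kernel
for t in [2, 3): the term is ∫ t/2·t^(s-1)
between 3 and ∞ the integrand is t**2*exp(-2*t)·t^(s-1)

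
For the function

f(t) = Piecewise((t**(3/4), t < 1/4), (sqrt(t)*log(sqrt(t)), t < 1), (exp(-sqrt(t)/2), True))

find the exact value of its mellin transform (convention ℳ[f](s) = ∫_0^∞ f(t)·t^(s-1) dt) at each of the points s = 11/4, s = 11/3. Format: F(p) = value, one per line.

F(11/4) = -3415/75712 + sqrt(2)/2704 + sqrt(2)*log(2)/416 + 1890*sqrt(2)*sqrt(pi)*erfc(sqrt(2)/2) + 5332*exp(-1/2)
F(11/3) = 2**(2/3)*(-122112*2**(1/3) + 477 + 1875*sqrt(2) + 3975*log(2) + 1085440000*2**(2/3)*uppergamma(22/3, 1/2))/8480000

peel off the power substitution: t**(3/2) on [0, 1/2); t*log(t) on [1/2, 1); exp(-t/2) on [1, ∞)
f breaks at 1/4, 1 into 3 integrals to sum
segment 0 to 1/4 holds t**(3/4); add its integral
the [1/4, 1) slice contributes ∫ sqrt(t)*log(sqrt(t))·t^(s-1) dt
on [1, ∞) integrate f = exp(-sqrt(t)/2) against the kernel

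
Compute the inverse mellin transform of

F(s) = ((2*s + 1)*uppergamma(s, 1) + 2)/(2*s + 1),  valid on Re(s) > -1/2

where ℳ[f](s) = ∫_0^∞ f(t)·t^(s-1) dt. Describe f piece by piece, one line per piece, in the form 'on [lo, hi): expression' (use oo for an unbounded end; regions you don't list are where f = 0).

on [0, 1): sqrt(t)
on [1, oo): exp(-t)

integrate the 2 segments split at 1, then add the results
for t in [0, 1): the term is ∫ sqrt(t)·t^(s-1)
∫ exp(-t)·t^(s-1) over [1, ∞)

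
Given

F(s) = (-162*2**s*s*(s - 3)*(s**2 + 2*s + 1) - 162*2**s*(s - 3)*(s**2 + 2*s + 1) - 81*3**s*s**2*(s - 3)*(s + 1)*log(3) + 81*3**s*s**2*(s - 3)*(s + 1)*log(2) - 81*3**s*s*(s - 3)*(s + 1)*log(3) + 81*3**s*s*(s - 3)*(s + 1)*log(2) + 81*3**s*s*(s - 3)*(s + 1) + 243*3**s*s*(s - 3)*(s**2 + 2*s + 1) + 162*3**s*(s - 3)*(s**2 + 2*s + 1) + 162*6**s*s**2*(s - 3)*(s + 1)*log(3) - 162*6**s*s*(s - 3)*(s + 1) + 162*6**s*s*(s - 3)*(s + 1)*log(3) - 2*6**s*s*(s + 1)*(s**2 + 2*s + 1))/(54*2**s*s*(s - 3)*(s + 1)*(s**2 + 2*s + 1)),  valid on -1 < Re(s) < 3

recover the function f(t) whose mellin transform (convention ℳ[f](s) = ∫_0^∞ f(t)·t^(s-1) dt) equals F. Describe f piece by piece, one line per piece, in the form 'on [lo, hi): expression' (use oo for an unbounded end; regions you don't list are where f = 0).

on [0, 1): t
on [1, 3/2): t + 3
on [3/2, 3): t*log(t)
on [3, oo): t**(-3)

treat the 4 regions marked off by 1, 3/2, 3 separately and sum
segment 0 to 1 holds t; add its integral
∫ (t + 3)·t^(s-1) over [1, 3/2)
the [3/2, 3) slice contributes ∫ t*log(t)·t^(s-1) dt
between 3 and ∞ the integrand is t**(-3)·t^(s-1)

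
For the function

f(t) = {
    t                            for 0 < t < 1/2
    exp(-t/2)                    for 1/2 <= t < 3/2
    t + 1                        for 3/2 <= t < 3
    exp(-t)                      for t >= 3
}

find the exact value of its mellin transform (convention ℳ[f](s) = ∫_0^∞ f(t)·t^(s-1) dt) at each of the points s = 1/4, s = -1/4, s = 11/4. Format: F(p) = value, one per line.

F(1/4) = -13*2**(3/4)*3**(1/4)/5 - 2**(1/4)*uppergamma(1/4, 3/4) + uppergamma(1/4, 3) + 2**(3/4)/5 + 2**(1/4)*uppergamma(1/4, 1/4) + 32*3**(1/4)/5
F(-1/4) = 2**(1/4)*(-3*sqrt(2)*uppergamma(-1/4, 3/4) + 3*2**(3/4)*uppergamma(-1/4, 3) + 4 + 3*sqrt(2)*uppergamma(-1/4, 1/4) + 4*3**(3/4))/6
F(11/4) = 2**(1/4)*(-2640*sqrt(2)*uppergamma(11/4, 3/4) - 567*3**(3/4) + 11 + 330*2**(3/4)*uppergamma(11/4, 3) + 2640*sqrt(2)*uppergamma(11/4, 1/4) + 3456*6**(3/4))/660

treat the 4 regions marked off by 1/2, 3/2, 3 separately and sum
over [0, 1/2), the kernel integral of t enters the sum
segment [1/2, 3/2) carries exp(-t/2); integrate it
between 3/2 and 3 the integrand is (t + 1)·t^(s-1)
on [3, ∞) integrate f = exp(-t) against the kernel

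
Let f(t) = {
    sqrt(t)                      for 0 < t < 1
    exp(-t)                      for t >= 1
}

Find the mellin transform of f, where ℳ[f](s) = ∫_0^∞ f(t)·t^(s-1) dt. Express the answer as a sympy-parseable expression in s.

breakpoints 1: one integral from each of the 2 segments
∫ over [0, 1) of sqrt(t)·t^(s-1) joins the sum
for t in [1, ∞): the term is ∫ exp(-t)·t^(s-1)

((2*s + 1)*uppergamma(s, 1) + 2)/(2*s + 1)
  Re(s) > -1/2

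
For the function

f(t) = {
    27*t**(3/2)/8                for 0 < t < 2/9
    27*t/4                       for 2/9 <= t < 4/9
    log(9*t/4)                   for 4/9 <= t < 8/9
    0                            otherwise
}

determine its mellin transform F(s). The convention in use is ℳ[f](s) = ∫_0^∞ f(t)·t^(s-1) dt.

the common scale on t comes off first: 3*sqrt(6)*t**(3/2)/4 on [0, 1/3); 9*t/2 on [1/3, 2/3); log(3*t/2) on [2/3, 4/3)
invert the common scale on t to get t**(3/2) on [0, 1/2); 3*t on [1/2, 1); log(t) on [1, 2)
slice at 2/9, 4/9, transform all 3 pieces, and sum them
the [0, 2/9) slice contributes ∫ 27*t**(3/2)/8·t^(s-1) dt
on [2/9, 4/9): add ∫ 27*t/4·t^(s-1) dt
piece [4/9, 8/9): integrate log(9*t/4) against the kernel

(2*2**(2*s)*s*(s + 1)*(2*s + 3)*log(2) - 2*2**(2*s)*(s + 1)*(2*s + 3) + 6*2**s*s**2*(2*s + 3) + 2*2**s*(s + 1)*(2*s + 3) + sqrt(2)*s**2*(s + 1) - 3*s**2*(2*s + 3))/(2*(9/2)**s*s**2*(s + 1)*(2*s + 3))
  Re(s) > -3/2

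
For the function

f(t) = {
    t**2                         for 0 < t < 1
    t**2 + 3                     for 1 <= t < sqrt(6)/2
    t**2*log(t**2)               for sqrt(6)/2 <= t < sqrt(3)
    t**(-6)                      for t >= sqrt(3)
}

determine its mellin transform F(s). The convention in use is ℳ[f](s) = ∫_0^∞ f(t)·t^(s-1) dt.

(-81*2**(s/2)*s*(s/2 - 3)*(s**2/4 + s + 1) - 162*2**(s/2)*(s/2 - 3)*(s**2/4 + s + 1) - 81*3**(s/2)*s**2*(s/2 - 3)*(s/2 + 1)*log(3)/4 + 81*3**(s/2)*s**2*(s/2 - 3)*(s/2 + 1)*log(2)/4 - 81*3**(s/2)*s*(s/2 - 3)*(s/2 + 1)*log(3)/2 + 81*3**(s/2)*s*(s/2 - 3)*(s/2 + 1)*log(2)/2 + 81*3**(s/2)*s*(s/2 - 3)*(s/2 + 1)/2 + 243*3**(s/2)*s*(s/2 - 3)*(s**2/4 + s + 1)/2 + 162*3**(s/2)*(s/2 - 3)*(s**2/4 + s + 1) + 81*6**(s/2)*s**2*(s/2 - 3)*(s/2 + 1)*log(3)/2 - 81*6**(s/2)*s*(s/2 - 3)*(s/2 + 1) + 81*6**(s/2)*s*(s/2 - 3)*(s/2 + 1)*log(3) - 6**(s/2)*s*(s/2 + 1)*(s**2/4 + s + 1))/(54*2**(s/2)*s*(s/2 - 3)*(s/2 + 1)*(s**2/4 + s + 1))
  -2 < Re(s) < 6

peel off the power substitution: t on [0, 1); t + 3 on [1, 3/2); t*log(t) on [3/2, 3); …
along the cuts 1, sqrt(6)/2, sqrt(3), ℳ[f](s) splits into 4 integrals
segment 0 to 1 holds t**2; add its integral
over [1, sqrt(6)/2), the kernel integral of (t**2 + 3) enters the sum
segment sqrt(6)/2 to sqrt(3) holds t**2*log(t**2); add its integral
over [sqrt(3), ∞), the kernel integral of t**(-6) enters the sum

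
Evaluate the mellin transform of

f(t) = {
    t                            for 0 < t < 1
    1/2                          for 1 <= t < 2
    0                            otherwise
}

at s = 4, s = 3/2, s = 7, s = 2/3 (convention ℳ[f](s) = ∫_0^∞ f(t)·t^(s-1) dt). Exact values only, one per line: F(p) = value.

f breaks at 1 into 2 integrals to sum
over [0, 1), the kernel integral of t enters the sum
∫ 1/2·t^(s-1) over [1, 2)

F(4) = 83/40
F(3/2) = 1/15 + 2*sqrt(2)/3
F(7) = 515/56
F(2/3) = -3/20 + 3*2**(2/3)/4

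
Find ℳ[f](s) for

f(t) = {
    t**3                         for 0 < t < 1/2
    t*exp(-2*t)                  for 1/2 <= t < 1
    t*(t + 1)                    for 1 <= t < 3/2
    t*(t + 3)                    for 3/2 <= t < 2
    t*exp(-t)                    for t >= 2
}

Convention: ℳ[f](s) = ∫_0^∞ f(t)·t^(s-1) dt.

invert the shared t-power to get t**2 on [0, 1/2); exp(-2*t) on [1/2, 1); t + 1 on [1, 3/2); …
slice at 1/2, 1, 3/2, 2, transform all 5 pieces, and sum them
on [0, 1/2): add ∫ t**3·t^(s-1) dt
segment [1/2, 1) carries t*exp(-2*t); integrate it
on [1, 3/2): add ∫ t*(t + 1)·t^(s-1) dt
∫ t*(t + 3)·t^(s-1) over [3/2, 2)
segment [2, ∞) carries t*exp(-t); integrate it

(80*2**(2*s)*(s + 1)*(s + 3) + 48*2**(2*s)*(s + 3) + 8*2**s*(s + 1)*(s + 2)*(s + 3)*uppergamma(s + 1, 2) - 16*2**s*(s + 1)*(s + 3) - 8*2**s*(s + 3) - 24*3**s*(s + 1)*(s + 3) - 24*3**s*(s + 3) + 4*(s + 1)*(s + 2)*(s + 3)*uppergamma(s + 1, 1) - 4*(s + 1)*(s + 2)*(s + 3)*uppergamma(s + 1, 2) + (s + 1)*(s + 2))/(8*2**s*(s + 1)*(s + 2)*(s + 3))
  Re(s) > -3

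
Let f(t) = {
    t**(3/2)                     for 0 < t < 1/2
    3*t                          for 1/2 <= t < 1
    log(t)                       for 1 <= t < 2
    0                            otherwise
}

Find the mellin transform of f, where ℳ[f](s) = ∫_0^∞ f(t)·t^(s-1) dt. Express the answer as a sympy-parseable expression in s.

(-2*2**(2*s)*(s + 1)*(2*s + 3) + 6*2**s*s**2*(2*s + 3) + 2*2**s*(s + 1)*(2*s + 3) + 4**s*s*(s + 1)*(2*s + 3)*log(4) + sqrt(2)*s**2*(s + 1) - 3*s**2*(2*s + 3))/(2*2**s*s**2*(s + 1)*(2*s + 3))
  Re(s) > -3/2

the 3 pieces separated at 1/2, 1 each add one integral
the [0, 1/2) slice contributes ∫ t**(3/2)·t^(s-1) dt
segment 1/2 to 1 holds 3*t; add its integral
segment [1, 2) carries log(t); integrate it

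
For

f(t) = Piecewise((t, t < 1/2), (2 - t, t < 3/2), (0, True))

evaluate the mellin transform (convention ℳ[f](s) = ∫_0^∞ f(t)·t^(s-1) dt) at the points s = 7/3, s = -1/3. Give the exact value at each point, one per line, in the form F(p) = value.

F(7/3) = 3*2**(2/3)*(-26 + 171*3**(1/3))/1120
F(-1/3) = 2**(1/3)*(30 - 11*3**(2/3))/4

decompose at 1/2; ℳ[f](s) sums the 2 pieces' integrals
[0, 1/2) adds the kernel integral of t
[1/2, 3/2) adds the kernel integral of (2 - t)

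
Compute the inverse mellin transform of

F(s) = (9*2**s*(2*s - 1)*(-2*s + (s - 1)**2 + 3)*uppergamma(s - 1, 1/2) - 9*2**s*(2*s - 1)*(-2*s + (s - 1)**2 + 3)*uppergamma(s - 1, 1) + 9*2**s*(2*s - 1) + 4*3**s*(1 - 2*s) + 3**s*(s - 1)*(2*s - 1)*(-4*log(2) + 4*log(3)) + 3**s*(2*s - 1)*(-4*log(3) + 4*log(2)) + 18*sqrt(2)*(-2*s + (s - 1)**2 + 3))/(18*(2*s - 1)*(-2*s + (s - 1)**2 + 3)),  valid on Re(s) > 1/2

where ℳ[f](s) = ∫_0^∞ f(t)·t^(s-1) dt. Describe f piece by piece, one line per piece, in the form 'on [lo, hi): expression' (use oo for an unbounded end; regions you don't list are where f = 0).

on [0, 1): sqrt(2)/(2*sqrt(t))
on [1, 2): exp(-t/2)/t
on [2, 3): 2*log(t/2)/t**2

peel off the shared t-power: sqrt(2)*sqrt(t)/2 on [0, 1); exp(-t/2) on [1, 2); 2*log(t/2)/t on [2, 3)
the common scale on t comes off first: sqrt(t) on [0, 1/2); exp(-t) on [1/2, 1); log(t)/t on [1, 3/2)
along the cuts 1, 2, ℳ[f](s) splits into 3 integrals
piece [0, 1): integrate sqrt(2)/(2*sqrt(t)) against the kernel
segment [1, 2) carries exp(-t/2)/t; integrate it
piece [2, 3): integrate 2*log(t/2)/t**2 against the kernel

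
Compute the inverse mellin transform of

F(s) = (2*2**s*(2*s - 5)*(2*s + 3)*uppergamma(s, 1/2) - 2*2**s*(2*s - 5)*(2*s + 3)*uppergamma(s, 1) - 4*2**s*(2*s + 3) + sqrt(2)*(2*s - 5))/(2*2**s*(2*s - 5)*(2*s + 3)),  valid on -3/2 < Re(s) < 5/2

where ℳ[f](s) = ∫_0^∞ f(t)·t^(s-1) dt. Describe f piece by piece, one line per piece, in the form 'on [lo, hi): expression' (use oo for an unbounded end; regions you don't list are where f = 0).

on [0, 1/2): t**(3/2)
on [1/2, 1): exp(-t)
on [1, oo): t**(-5/2)

decompose at 1/2, 1; ℳ[f](s) sums the 3 pieces' integrals
over [0, 1/2), the kernel integral of t**(3/2) enters the sum
on [1/2, 1): add ∫ exp(-t)·t^(s-1) dt
segment [1, ∞) carries t**(-5/2); integrate it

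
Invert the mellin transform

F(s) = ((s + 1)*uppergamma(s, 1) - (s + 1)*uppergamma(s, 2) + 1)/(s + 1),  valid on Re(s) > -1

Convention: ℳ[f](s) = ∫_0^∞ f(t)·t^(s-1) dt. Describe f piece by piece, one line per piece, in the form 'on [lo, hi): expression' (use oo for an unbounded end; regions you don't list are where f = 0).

decompose at 1; ℳ[f](s) sums the 2 pieces' integrals
the [0, 1) slice contributes ∫ t·t^(s-1) dt
the [1, 2) slice contributes ∫ exp(-t)·t^(s-1) dt

on [0, 1): t
on [1, 2): exp(-t)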